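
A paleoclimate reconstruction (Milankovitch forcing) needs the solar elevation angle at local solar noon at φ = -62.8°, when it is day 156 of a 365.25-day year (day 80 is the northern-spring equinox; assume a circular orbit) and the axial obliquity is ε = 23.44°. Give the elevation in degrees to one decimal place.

Solar longitude: λ_s = 360° × (156 − 80)/365.25 = 74.908°.
sin δ = sin 23.44° × sin 74.908° = 0.38407, so δ = +22.586°.
At local noon the hour angle is zero, so the zenith angle equals |φ − δ| = |-62.8° − (+22.586°)| = 85.386°.
Elevation = 90° − 85.386° = 4.6°.

4.6°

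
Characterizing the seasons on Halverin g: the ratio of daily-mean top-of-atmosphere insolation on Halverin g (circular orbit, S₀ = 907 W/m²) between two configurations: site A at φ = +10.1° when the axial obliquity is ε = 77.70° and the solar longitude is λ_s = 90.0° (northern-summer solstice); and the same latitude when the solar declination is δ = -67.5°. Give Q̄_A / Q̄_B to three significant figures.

— Configuration A (φ=+10.1°):
Solar declination: sin δ = sin ε · sin λ_s = sin 77.70° × sin 90.0° = 0.97705, so δ = +77.700°.
cos H₀ = −tan(+10.1°) tan(+77.700°) = -0.8170, H₀ = 2.5269 rad.
Bracket: H₀ sin φ sin δ + cos φ cos δ sin H₀ = 2.5269×0.17537×0.97705 + 0.98450×0.21303×0.57669 = 0.432972 + 0.120948 = 0.553920.
Q̄ = (S₀/π) × [bracket] = (907/π) × 0.553920 = 159.92 W/m².
— Configuration B (φ=+10.1°):
cos H₀ = −tan(+10.1°) tan(-67.500°) = 0.4300, H₀ = 1.1263 rad.
Bracket: H₀ sin φ sin δ + cos φ cos δ sin H₀ = 1.1263×0.17537×-0.92388 + 0.98450×0.38268×0.90281 = -0.182484 + 0.340132 = 0.157648.
Q̄ = (S₀/π) × [bracket] = (907/π) × 0.157648 = 45.514 W/m².
Ratio Q̄_A / Q̄_B = 159.92 / 45.514 = 3.514.

Q̄_A / Q̄_B ≈ 3.51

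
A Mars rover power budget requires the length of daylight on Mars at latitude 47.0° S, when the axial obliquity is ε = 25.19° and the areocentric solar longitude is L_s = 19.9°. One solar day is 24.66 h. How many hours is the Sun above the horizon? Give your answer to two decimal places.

sin δ = sin 25.19° × sin 19.9° = 0.14487, so δ = +8.330°.
cos h₀ = −tan ϕ · tan δ = −tan(-47.0°) × tan(+8.330°) = 0.1570, so h₀ = 1.4131 rad = 80.97°.
Daylight = 2h₀/(2π) × 24.66 h = (1.4131/π) × 24.66 = 11.09 h.

11.09 h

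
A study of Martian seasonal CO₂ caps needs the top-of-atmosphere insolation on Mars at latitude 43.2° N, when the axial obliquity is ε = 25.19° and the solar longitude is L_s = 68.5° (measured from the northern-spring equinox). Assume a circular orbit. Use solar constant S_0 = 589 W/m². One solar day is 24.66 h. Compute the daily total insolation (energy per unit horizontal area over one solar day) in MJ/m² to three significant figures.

19.2 MJ/m²

Solar declination: sin δ = sin ε · sin L_s = sin 25.19° × sin 68.5° = 0.39601, so δ = +23.329°.
cos h₀ = −tan(+43.2°) tan(+23.329°) = -0.4050, h₀ = 1.9878 rad.
Bracket: h₀ sin ϕ sin δ + cos ϕ cos δ sin h₀ = 1.9878×0.68455×0.39601 + 0.72897×0.91825×0.91432 = 0.538870 + 0.612025 = 1.150895.
Q̄ = (S_0/π) × [bracket] = (589/π) × 1.150895 = 215.78 W/m².
Daily total = Q̄ × 24.66 h × 3600 s/h = 215.78 × 24.66 × 3600 / 10⁶ = 19.16 MJ/m².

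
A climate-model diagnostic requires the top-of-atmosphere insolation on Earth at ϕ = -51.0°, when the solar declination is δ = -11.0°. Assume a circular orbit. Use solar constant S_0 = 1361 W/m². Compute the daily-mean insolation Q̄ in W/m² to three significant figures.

Q̄ ≈ 376 W/m²

cos h₀ = −tan(-51.0°) tan(-11.000°) = -0.2400, h₀ = 1.8132 rad.
Bracket: h₀ sin ϕ sin δ + cos ϕ cos δ sin h₀ = 1.8132×-0.77715×-0.19081 + 0.62932×0.98163×0.97076 = 0.268876 + 0.599696 = 0.868572.
Q̄ = (S_0/π) × [bracket] = (1361/π) × 0.868572 = 376.3 W/m².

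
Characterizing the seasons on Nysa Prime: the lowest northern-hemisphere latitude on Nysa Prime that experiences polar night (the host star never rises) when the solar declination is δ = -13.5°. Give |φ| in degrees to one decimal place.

|φ| = 76.5°

Polar night requires cos H₀ = −tan φ tan δ ≥ 1, i.e. tan φ tan δ ≤ −1.
The boundary is |tan φ| · |tan δ| = 1, so |φ| = 90° − |δ| = 90° − 13.5° = 76.5° in the northern hemisphere.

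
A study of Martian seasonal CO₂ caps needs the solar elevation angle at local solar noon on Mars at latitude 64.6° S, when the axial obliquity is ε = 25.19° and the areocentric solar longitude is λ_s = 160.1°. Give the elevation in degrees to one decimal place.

17.1°

sin δ = sin 25.19° × sin 160.1° = 0.14487, so δ = +8.330°.
At local noon the hour angle is zero, so the zenith angle equals |φ − δ| = |-64.6° − (+8.330°)| = 72.930°.
Elevation = 90° − 72.930° = 17.1°.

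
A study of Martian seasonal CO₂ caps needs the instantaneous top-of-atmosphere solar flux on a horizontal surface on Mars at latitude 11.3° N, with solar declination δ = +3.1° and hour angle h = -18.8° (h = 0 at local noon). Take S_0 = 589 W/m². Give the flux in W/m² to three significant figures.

552 W/m²

cos θ_z = sin ϕ sin δ + cos ϕ cos δ cos h = 0.010597 + 0.926940 = 0.937537.
Flux = S_0 · cos θ_z = 589 × 0.937537 = 552.2 W/m².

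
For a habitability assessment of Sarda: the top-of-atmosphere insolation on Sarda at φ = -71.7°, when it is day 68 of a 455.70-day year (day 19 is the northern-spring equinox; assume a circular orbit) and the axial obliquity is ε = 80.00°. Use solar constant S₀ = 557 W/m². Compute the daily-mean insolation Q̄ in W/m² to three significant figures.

Q̄ ≈ 0.00 W/m²

Solar longitude: λ_s = 360° × (68 − 19)/455.70 = 38.710°.
sin δ = sin 80.00° × sin 38.710° = 0.61587, so δ = +38.015°.
cos H₀ = −tan(-71.7°) tan(+38.015°) = 2.3637 ≥ 1 ⇒ polar night, H₀ = 0 and Q̄ = 0.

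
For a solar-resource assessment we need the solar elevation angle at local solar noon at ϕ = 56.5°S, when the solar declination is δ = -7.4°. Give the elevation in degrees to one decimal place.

40.9°

At local noon the hour angle is zero, so the zenith angle equals |ϕ − δ| = |-56.5° − (-7.400°)| = 49.100°.
Elevation = 90° − 49.100° = 40.9°.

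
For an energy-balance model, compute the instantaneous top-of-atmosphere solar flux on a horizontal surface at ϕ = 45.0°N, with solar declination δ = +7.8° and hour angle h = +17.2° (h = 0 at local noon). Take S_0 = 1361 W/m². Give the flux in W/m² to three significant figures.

cos θ_z = sin ϕ sin δ + cos ϕ cos δ cos h = 0.095965 + 0.669234 = 0.765199.
Flux = S_0 · cos θ_z = 1361 × 0.765199 = 1041 W/m².

1.04e+03 W/m²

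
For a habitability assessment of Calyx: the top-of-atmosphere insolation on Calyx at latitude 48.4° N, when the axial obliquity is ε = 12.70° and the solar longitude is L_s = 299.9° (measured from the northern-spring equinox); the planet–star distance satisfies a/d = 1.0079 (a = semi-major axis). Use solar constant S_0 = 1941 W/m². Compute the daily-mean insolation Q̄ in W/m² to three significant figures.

Solar declination: sin δ = sin ε · sin L_s = sin 12.70° × sin 299.9° = -0.19058, so δ = -10.987°.
cos h₀ = −tan(+48.4°) tan(-10.987°) = 0.2187, h₀ = 1.3503 rad.
Bracket: h₀ sin ϕ sin δ + cos ϕ cos δ sin h₀ = 1.3503×0.74780×-0.19058 + 0.66393×0.98167×0.97580 = -0.192439 + 0.635988 = 0.443549.
Inverse-square distance factor (a/d)² = 1.0079² = 1.015862.
Q̄ = (S_0/π) × 1.015862 × [bracket] = (1941/π) × 1.015862 × 0.443549 = 278.4 W/m².

Q̄ ≈ 278 W/m²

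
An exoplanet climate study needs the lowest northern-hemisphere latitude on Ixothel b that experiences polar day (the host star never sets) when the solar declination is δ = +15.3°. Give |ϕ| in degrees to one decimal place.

Polar day requires cos h₀ = −tan ϕ tan δ ≤ −1, i.e. tan ϕ tan δ ≥ 1.
The boundary is |tan ϕ| · |tan δ| = 1, so |ϕ| = 90° − |δ| = 90° − 15.3° = 74.7° in the northern hemisphere.

|ϕ| = 74.7°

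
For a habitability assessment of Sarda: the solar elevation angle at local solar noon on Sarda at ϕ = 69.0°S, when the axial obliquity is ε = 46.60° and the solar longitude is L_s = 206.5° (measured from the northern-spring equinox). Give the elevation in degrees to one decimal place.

39.9°

Solar declination: sin δ = sin ε · sin L_s = sin 46.60° × sin 206.5° = -0.32420, so δ = -18.917°.
At local noon the hour angle is zero, so the zenith angle equals |ϕ − δ| = |-69.0° − (-18.917°)| = 50.083°.
Elevation = 90° − 50.083° = 39.9°.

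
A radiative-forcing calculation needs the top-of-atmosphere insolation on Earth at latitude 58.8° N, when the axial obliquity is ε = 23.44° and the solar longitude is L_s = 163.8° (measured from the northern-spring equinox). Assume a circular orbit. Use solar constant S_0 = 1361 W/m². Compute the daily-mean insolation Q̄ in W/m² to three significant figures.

Q̄ ≈ 291 W/m²

Solar declination: sin δ = sin ε · sin L_s = sin 23.44° × sin 163.8° = 0.11098, so δ = +6.372°.
cos h₀ = −tan(+58.8°) tan(+6.372°) = -0.1844, h₀ = 1.7562 rad.
Bracket: h₀ sin ϕ sin δ + cos ϕ cos δ sin h₀ = 1.7562×0.85536×0.11098 + 0.51803×0.99382×0.98285 = 0.166712 + 0.505999 = 0.672711.
Q̄ = (S_0/π) × [bracket] = (1361/π) × 0.672711 = 291.4 W/m².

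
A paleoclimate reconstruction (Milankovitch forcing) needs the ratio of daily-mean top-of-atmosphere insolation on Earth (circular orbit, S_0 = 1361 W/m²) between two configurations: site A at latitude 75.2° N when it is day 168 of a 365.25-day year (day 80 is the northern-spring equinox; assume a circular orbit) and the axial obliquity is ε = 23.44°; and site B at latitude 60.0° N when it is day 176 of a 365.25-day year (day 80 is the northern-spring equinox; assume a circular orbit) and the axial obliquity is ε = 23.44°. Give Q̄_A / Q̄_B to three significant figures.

Q̄_A / Q̄_B ≈ 1.06

— Configuration A (ϕ=+75.2°):
Solar longitude: L_s = 360° × (168 − 80)/365.25 = 86.735°.
sin δ = sin 23.44° × sin 86.735° = 0.39714, so δ = +23.400°.
cos h₀ = −tan(+75.2°) tan(+23.400°) = -1.6378 ≤ −1 ⇒ polar day, h₀ = π.
Bracket: h₀ sin ϕ sin δ + cos ϕ cos δ sin h₀ = 3.1416×0.96682×0.39714 + 0.25545×0.91776×0.00000 = 1.206258 + 0.000000 = 1.206258.
Q̄ = (S_0/π) × [bracket] = (1361/π) × 1.206258 = 522.57 W/m².
— Configuration B (ϕ=+60.0°):
Solar longitude: L_s = 360° × (176 − 80)/365.25 = 94.620°.
sin δ = sin 23.44° × sin 94.620° = 0.39650, so δ = +23.359°.
cos h₀ = −tan(+60.0°) tan(+23.359°) = -0.7481, h₀ = 2.4159 rad.
Bracket: h₀ sin ϕ sin δ + cos ϕ cos δ sin h₀ = 2.4159×0.86603×0.39650 + 0.50000×0.91804×0.66363 = 0.829574 + 0.304619 = 1.134193.
Q̄ = (S_0/π) × [bracket] = (1361/π) × 1.134193 = 491.35 W/m².
Ratio Q̄_A / Q̄_B = 522.57 / 491.35 = 1.064.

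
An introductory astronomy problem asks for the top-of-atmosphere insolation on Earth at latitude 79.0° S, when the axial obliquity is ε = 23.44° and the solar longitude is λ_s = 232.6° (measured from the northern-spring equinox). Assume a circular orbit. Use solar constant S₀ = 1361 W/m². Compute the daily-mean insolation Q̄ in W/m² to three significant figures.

Solar declination: sin δ = sin ε · sin λ_s = sin 23.44° × sin 232.6° = -0.31601, so δ = -18.422°.
cos H₀ = −tan(-79.0°) tan(-18.422°) = -1.7135 ≤ −1 ⇒ polar day, H₀ = π.
Bracket: H₀ sin φ sin δ + cos φ cos δ sin H₀ = 3.1416×-0.98163×-0.31601 + 0.19081×0.94876×0.00000 = 0.974540 + 0.000000 = 0.974540.
Q̄ = (S₀/π) × [bracket] = (1361/π) × 0.974540 = 422.2 W/m².

Q̄ ≈ 422 W/m²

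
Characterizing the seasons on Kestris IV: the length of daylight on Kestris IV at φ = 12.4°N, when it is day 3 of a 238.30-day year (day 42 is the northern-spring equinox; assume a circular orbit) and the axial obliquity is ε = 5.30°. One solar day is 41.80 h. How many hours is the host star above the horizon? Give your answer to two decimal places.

Solar longitude: λ_s = 360° × (3 − 42)/238.30 = -58.917°, i.e. -58.917° + 360° = 301.083°.
sin δ = sin 5.30° × sin 301.083° = -0.07911, so δ = -4.537°.
cos H₀ = −tan φ · tan δ = −tan(+12.4°) × tan(-4.537°) = 0.0174, so H₀ = 1.5533 rad = 89.00°.
Daylight = 2H₀/(2π) × 41.80 h = (1.5533/π) × 41.80 = 20.67 h.

20.67 h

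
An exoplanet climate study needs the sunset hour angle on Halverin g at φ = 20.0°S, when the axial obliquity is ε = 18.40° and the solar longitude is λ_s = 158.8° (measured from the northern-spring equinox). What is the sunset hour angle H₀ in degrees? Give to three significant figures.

H₀ = 87.6°

Solar declination: sin δ = sin ε · sin λ_s = sin 18.40° × sin 158.8° = 0.11415, so δ = +6.554°.
cos H₀ = −tan φ · tan δ = −tan(-20.0°) × tan(+6.554°) = 0.0418, so H₀ = 1.5290 rad = 87.60°.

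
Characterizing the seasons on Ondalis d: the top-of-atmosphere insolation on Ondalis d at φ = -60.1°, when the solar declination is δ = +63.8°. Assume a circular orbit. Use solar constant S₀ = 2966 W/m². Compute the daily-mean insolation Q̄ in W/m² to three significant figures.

Q̄ ≈ 0.00 W/m²

cos H₀ = −tan(-60.1°) tan(+63.800°) = 3.5342 ≥ 1 ⇒ polar night, H₀ = 0 and Q̄ = 0.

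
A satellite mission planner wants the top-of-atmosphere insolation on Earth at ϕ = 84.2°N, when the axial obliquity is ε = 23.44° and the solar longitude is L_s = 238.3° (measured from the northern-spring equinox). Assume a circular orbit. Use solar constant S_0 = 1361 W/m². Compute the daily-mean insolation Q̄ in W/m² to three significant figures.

Solar declination: sin δ = sin ε · sin L_s = sin 23.44° × sin 238.3° = -0.33844, so δ = -19.782°.
cos h₀ = −tan(+84.2°) tan(-19.782°) = 3.5409 ≥ 1 ⇒ polar night, h₀ = 0 and Q̄ = 0.

Q̄ ≈ 0.00 W/m²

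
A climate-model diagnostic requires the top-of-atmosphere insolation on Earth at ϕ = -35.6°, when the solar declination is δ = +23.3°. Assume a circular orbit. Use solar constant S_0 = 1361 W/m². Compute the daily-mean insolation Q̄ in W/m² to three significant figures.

Q̄ ≈ 182 W/m²

cos h₀ = −tan(-35.6°) tan(+23.300°) = 0.3083, h₀ = 1.2574 rad.
Bracket: h₀ sin ϕ sin δ + cos ϕ cos δ sin h₀ = 1.2574×-0.58212×0.39555 + 0.81310×0.91845×0.95128 = -0.289526 + 0.710408 = 0.420882.
Q̄ = (S_0/π) × [bracket] = (1361/π) × 0.420882 = 182.3 W/m².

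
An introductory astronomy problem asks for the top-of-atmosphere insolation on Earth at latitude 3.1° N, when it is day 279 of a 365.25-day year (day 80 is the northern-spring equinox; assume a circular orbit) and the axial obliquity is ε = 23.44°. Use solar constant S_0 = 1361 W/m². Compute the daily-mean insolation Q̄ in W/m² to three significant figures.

Q̄ ≈ 426 W/m²

Solar longitude: L_s = 360° × (279 − 80)/365.25 = 196.140°.
sin δ = sin 23.44° × sin 196.140° = -0.11058, so δ = -6.349°.
cos h₀ = −tan(+3.1°) tan(-6.349°) = 0.0060, h₀ = 1.5648 rad.
Bracket: h₀ sin ϕ sin δ + cos ϕ cos δ sin h₀ = 1.5648×0.05408×-0.11058 + 0.99854×0.99387×0.99998 = -0.009358 + 0.992399 = 0.983041.
Q̄ = (S_0/π) × [bracket] = (1361/π) × 0.983041 = 425.9 W/m².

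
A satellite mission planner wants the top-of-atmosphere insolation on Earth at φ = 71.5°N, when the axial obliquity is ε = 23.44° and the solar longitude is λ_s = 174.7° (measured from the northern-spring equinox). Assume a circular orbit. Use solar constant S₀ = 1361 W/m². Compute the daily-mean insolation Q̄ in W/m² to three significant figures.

Q̄ ≈ 162 W/m²

Solar declination: sin δ = sin ε · sin λ_s = sin 23.44° × sin 174.7° = 0.03674, so δ = +2.106°.
cos H₀ = −tan(+71.5°) tan(+2.106°) = -0.1099, H₀ = 1.6809 rad.
Bracket: H₀ sin φ sin δ + cos φ cos δ sin H₀ = 1.6809×0.94832×0.03674 + 0.31730×0.99932×0.99394 = 0.058565 + 0.315163 = 0.373728.
Q̄ = (S₀/π) × [bracket] = (1361/π) × 0.373728 = 161.9 W/m².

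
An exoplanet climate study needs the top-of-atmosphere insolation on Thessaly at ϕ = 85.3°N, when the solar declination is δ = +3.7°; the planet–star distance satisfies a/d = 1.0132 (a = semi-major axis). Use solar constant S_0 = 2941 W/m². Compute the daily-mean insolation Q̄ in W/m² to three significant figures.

Q̄ ≈ 202 W/m²

cos h₀ = −tan(+85.3°) tan(+3.700°) = -0.7866, h₀ = 2.4760 rad.
Bracket: h₀ sin ϕ sin δ + cos ϕ cos δ sin h₀ = 2.4760×0.99664×0.06453 + 0.08194×0.99792×0.61751 = 0.159239 + 0.050494 = 0.209733.
Inverse-square distance factor (a/d)² = 1.0132² = 1.026574.
Q̄ = (S_0/π) × 1.026574 × [bracket] = (2941/π) × 1.026574 × 0.209733 = 201.6 W/m².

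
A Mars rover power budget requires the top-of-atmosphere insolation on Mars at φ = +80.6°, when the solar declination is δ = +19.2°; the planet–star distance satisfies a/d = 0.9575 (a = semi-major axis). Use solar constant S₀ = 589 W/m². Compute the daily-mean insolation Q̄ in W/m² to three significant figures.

Q̄ ≈ 175 W/m²

cos H₀ = −tan(+80.6°) tan(+19.200°) = -2.1035 ≤ −1 ⇒ polar day, H₀ = π.
Bracket: H₀ sin φ sin δ + cos φ cos δ sin H₀ = 3.1416×0.98657×0.32887 + 0.16333×0.94438×0.00000 = 1.019302 + 0.000000 = 1.019302.
Inverse-square distance factor (a/d)² = 0.9575² = 0.916806.
Q̄ = (S₀/π) × 0.916806 × [bracket] = (589/π) × 0.916806 × 1.019302 = 175.2 W/m².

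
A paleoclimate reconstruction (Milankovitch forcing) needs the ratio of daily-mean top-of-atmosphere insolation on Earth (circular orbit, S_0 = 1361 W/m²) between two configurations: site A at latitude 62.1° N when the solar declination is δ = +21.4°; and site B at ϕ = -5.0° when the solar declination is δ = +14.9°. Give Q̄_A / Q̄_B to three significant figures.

Q̄_A / Q̄_B ≈ 1.15

— Configuration A (ϕ=+62.1°):
cos h₀ = −tan(+62.1°) tan(+21.400°) = -0.7402, h₀ = 2.4041 rad.
Bracket: h₀ sin ϕ sin δ + cos ϕ cos δ sin h₀ = 2.4041×0.88377×0.36488 + 0.46793×0.93106×0.67243 = 0.775250 + 0.292958 = 1.068208.
Q̄ = (S_0/π) × [bracket] = (1361/π) × 1.068208 = 462.77 W/m².
— Configuration B (ϕ=-5.0°):
cos h₀ = −tan(-5.0°) tan(+14.900°) = 0.0233, h₀ = 1.5475 rad.
Bracket: h₀ sin ϕ sin δ + cos ϕ cos δ sin h₀ = 1.5475×-0.08716×0.25713 + 0.99619×0.96638×0.99973 = -0.034682 + 0.962438 = 0.927756.
Q̄ = (S_0/π) × [bracket] = (1361/π) × 0.927756 = 401.92 W/m².
Ratio Q̄_A / Q̄_B = 462.77 / 401.92 = 1.151.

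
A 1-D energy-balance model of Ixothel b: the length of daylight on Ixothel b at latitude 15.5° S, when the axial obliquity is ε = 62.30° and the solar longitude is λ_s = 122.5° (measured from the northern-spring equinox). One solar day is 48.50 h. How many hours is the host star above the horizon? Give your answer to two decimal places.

19.36 h

Solar declination: sin δ = sin ε · sin λ_s = sin 62.30° × sin 122.5° = 0.74673, so δ = +48.308°.
cos H₀ = −tan φ · tan δ = −tan(-15.5°) × tan(+48.308°) = 0.3114, so H₀ = 1.2542 rad = 71.86°.
Daylight = 2H₀/(2π) × 48.50 h = (1.2542/π) × 48.50 = 19.36 h.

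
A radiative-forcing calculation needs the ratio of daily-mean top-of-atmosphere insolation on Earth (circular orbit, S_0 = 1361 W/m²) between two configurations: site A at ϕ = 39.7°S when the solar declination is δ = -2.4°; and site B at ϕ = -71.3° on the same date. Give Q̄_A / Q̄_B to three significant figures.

Q̄_A / Q̄_B ≈ 2.11

— Configuration A (ϕ=-39.7°):
cos h₀ = −tan(-39.7°) tan(-2.400°) = -0.0348, h₀ = 1.6056 rad.
Bracket: h₀ sin ϕ sin δ + cos ϕ cos δ sin h₀ = 1.6056×-0.63877×-0.04188 + 0.76940×0.99912×0.99939 = 0.042953 + 0.768254 = 0.811207.
Q̄ = (S_0/π) × [bracket] = (1361/π) × 0.811207 = 351.43 W/m².
— Configuration B (ϕ=-71.3°):
cos h₀ = −tan(-71.3°) tan(-2.400°) = -0.1238, h₀ = 1.6949 rad.
Bracket: h₀ sin ϕ sin δ + cos ϕ cos δ sin h₀ = 1.6949×-0.94721×-0.04188 + 0.32061×0.99912×0.99230 = 0.067235 + 0.317861 = 0.385096.
Q̄ = (S_0/π) × [bracket] = (1361/π) × 0.385096 = 166.83 W/m².
Ratio Q̄_A / Q̄_B = 351.43 / 166.83 = 2.107.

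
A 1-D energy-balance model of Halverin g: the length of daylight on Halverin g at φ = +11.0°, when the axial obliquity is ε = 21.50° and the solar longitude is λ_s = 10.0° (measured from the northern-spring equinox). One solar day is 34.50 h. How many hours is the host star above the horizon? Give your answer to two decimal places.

17.39 h

Solar declination: sin δ = sin ε · sin λ_s = sin 21.50° × sin 10.0° = 0.06364, so δ = +3.649°.
cos H₀ = −tan φ · tan δ = −tan(+11.0°) × tan(+3.649°) = -0.0124, so H₀ = 1.5832 rad = 90.71°.
Daylight = 2H₀/(2π) × 34.50 h = (1.5832/π) × 34.50 = 17.39 h.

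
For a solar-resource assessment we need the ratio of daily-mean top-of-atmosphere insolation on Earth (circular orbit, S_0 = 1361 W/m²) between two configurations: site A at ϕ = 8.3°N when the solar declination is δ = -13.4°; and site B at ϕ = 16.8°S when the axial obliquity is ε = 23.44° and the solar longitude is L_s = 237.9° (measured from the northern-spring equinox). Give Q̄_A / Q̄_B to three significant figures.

— Configuration A (ϕ=+8.3°):
cos h₀ = −tan(+8.3°) tan(-13.400°) = 0.0348, h₀ = 1.5360 rad.
Bracket: h₀ sin ϕ sin δ + cos ϕ cos δ sin h₀ = 1.5360×0.14436×-0.23175 + 0.98953×0.97278×0.99940 = -0.051388 + 0.962017 = 0.910629.
Q̄ = (S_0/π) × [bracket] = (1361/π) × 0.910629 = 394.50 W/m².
— Configuration B (ϕ=-16.8°):
Solar declination: sin δ = sin ε · sin L_s = sin 23.44° × sin 237.9° = -0.33698, so δ = -19.693°.
cos h₀ = −tan(-16.8°) tan(-19.693°) = -0.1081, h₀ = 1.6791 rad.
Bracket: h₀ sin ϕ sin δ + cos ϕ cos δ sin h₀ = 1.6791×-0.28903×-0.33698 + 0.95732×0.94151×0.99414 = 0.163540 + 0.896045 = 1.059585.
Q̄ = (S_0/π) × [bracket] = (1361/π) × 1.059585 = 459.03 W/m².
Ratio Q̄_A / Q̄_B = 394.50 / 459.03 = 0.8594.

Q̄_A / Q̄_B ≈ 0.859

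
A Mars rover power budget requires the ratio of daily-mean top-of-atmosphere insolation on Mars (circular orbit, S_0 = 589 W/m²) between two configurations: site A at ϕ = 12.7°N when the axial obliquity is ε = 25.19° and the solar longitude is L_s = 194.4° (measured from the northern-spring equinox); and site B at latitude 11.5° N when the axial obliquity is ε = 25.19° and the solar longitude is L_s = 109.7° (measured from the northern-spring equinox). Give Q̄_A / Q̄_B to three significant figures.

Q̄_A / Q̄_B ≈ 0.909

— Configuration A (ϕ=+12.7°):
Solar declination: sin δ = sin ε · sin L_s = sin 25.19° × sin 194.4° = -0.10585, so δ = -6.076°.
cos h₀ = −tan(+12.7°) tan(-6.076°) = 0.0240, h₀ = 1.5468 rad.
Bracket: h₀ sin ϕ sin δ + cos ϕ cos δ sin h₀ = 1.5468×0.21985×-0.10585 + 0.97553×0.99438×0.99971 = -0.035996 + 0.969766 = 0.933770.
Q̄ = (S_0/π) × [bracket] = (589/π) × 0.933770 = 175.07 W/m².
— Configuration B (ϕ=+11.5°):
Solar declination: sin δ = sin ε · sin L_s = sin 25.19° × sin 109.7° = 0.40071, so δ = +23.623°.
cos h₀ = −tan(+11.5°) tan(+23.623°) = -0.0890, h₀ = 1.6599 rad.
Bracket: h₀ sin ϕ sin δ + cos ϕ cos δ sin h₀ = 1.6599×0.19937×0.40071 + 0.97992×0.91620×0.99603 = 0.132609 + 0.894238 = 1.026847.
Q̄ = (S_0/π) × [bracket] = (589/π) × 1.026847 = 192.52 W/m².
Ratio Q̄_A / Q̄_B = 175.07 / 192.52 = 0.9094.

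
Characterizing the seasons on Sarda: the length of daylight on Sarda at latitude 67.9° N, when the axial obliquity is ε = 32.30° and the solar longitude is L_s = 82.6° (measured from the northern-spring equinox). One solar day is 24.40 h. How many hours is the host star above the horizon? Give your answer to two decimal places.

24.40 h

Solar declination: sin δ = sin ε · sin L_s = sin 32.30° × sin 82.6° = 0.52990, so δ = +31.999°.
Sunrise equation: cos h₀ = −tan ϕ · tan δ = -1.5388 ≤ −1, so the host star never sets (polar day) and h₀ = π.
Daylight = 2h₀/(2π) × 24.40 h = (3.1416/π) × 24.40 = 24.40 h.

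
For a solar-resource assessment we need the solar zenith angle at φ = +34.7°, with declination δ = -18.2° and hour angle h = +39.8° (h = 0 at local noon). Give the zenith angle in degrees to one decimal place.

θ_z = 65.0°

cos θ_z = sin φ sin δ + cos φ cos δ cos h = -0.177806 + 0.600040 = 0.422234.
θ_z = arccos(0.422234) = 65.0°.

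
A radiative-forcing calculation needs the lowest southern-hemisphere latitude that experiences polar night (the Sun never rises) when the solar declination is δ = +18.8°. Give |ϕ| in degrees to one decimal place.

Polar night requires cos h₀ = −tan ϕ tan δ ≥ 1, i.e. tan ϕ tan δ ≤ −1.
The boundary is |tan ϕ| · |tan δ| = 1, so |ϕ| = 90° − |δ| = 90° − 18.8° = 71.2° in the southern hemisphere.

|ϕ| = 71.2°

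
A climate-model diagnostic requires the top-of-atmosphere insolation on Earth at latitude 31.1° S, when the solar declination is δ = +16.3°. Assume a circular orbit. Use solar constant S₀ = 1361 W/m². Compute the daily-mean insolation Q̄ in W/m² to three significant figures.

cos H₀ = −tan(-31.1°) tan(+16.300°) = 0.1764, H₀ = 1.3935 rad.
Bracket: H₀ sin φ sin δ + cos φ cos δ sin H₀ = 1.3935×-0.51653×0.28067 + 0.85627×0.95981×0.98432 = -0.202022 + 0.808970 = 0.606948.
Q̄ = (S₀/π) × [bracket] = (1361/π) × 0.606948 = 262.9 W/m².

Q̄ ≈ 263 W/m²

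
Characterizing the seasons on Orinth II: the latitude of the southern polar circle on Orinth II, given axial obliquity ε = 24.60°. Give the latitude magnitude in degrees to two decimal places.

65.40°

The polar circle is the lowest latitude that experiences at least one full rotation of continuous darkness at the northern-summer solstice; it lies at |φ| = 90° − ε = 90° − 24.60° = 65.40°.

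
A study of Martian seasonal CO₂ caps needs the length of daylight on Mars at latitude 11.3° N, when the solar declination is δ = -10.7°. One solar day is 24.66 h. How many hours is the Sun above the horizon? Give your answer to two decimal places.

12.03 h

cos h₀ = −tan ϕ · tan δ = −tan(+11.3°) × tan(-10.700°) = 0.0378, so h₀ = 1.5330 rad = 87.84°.
Daylight = 2h₀/(2π) × 24.66 h = (1.5330/π) × 24.66 = 12.03 h.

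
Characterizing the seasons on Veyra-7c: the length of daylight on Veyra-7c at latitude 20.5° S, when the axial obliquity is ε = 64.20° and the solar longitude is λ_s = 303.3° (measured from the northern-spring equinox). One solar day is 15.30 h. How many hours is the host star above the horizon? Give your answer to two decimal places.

Solar declination: sin δ = sin ε · sin λ_s = sin 64.20° × sin 303.3° = -0.75249, so δ = -48.807°.
cos H₀ = −tan φ · tan δ = −tan(-20.5°) × tan(-48.807°) = -0.4272, so H₀ = 2.0122 rad = 115.29°.
Daylight = 2H₀/(2π) × 15.30 h = (2.0122/π) × 15.30 = 9.80 h.

9.80 h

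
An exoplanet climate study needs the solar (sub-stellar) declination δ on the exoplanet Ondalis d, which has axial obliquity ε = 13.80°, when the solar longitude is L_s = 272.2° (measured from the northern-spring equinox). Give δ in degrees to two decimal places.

δ = -13.79°

sin δ = sin ε · sin L_s = sin 13.80° × sin 272.2° = -0.238358.
δ = arcsin(-0.238358) = -13.79°.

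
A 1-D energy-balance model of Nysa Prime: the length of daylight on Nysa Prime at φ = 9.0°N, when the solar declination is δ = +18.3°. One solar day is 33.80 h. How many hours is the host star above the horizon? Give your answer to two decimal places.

cos H₀ = −tan φ · tan δ = −tan(+9.0°) × tan(+18.300°) = -0.0524, so H₀ = 1.6232 rad = 93.00°.
Daylight = 2H₀/(2π) × 33.80 h = (1.6232/π) × 33.80 = 17.46 h.

17.46 h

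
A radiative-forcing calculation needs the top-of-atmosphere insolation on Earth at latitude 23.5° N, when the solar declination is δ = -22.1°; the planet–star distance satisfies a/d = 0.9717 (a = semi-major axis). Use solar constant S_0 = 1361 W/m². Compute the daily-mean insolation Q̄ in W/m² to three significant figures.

Q̄ ≈ 257 W/m²

cos h₀ = −tan(+23.5°) tan(-22.100°) = 0.1766, h₀ = 1.3933 rad.
Bracket: h₀ sin ϕ sin δ + cos ϕ cos δ sin h₀ = 1.3933×0.39875×-0.37622 + 0.91706×0.92653×0.98429 = -0.209020 + 0.836335 = 0.627315.
Inverse-square distance factor (a/d)² = 0.9717² = 0.944201.
Q̄ = (S_0/π) × 0.944201 × [bracket] = (1361/π) × 0.944201 × 0.627315 = 256.6 W/m².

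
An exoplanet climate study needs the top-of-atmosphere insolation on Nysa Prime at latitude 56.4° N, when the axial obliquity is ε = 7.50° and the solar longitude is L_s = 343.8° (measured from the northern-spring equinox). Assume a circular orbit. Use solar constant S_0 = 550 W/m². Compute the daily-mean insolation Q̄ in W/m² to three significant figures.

Q̄ ≈ 88.6 W/m²

Solar declination: sin δ = sin ε · sin L_s = sin 7.50° × sin 343.8° = -0.03642, so δ = -2.087°.
cos h₀ = −tan(+56.4°) tan(-2.087°) = 0.0548, h₀ = 1.5159 rad.
Bracket: h₀ sin ϕ sin δ + cos ϕ cos δ sin h₀ = 1.5159×0.83292×-0.03642 + 0.55339×0.99934×0.99849 = -0.045985 + 0.552190 = 0.506205.
Q̄ = (S_0/π) × [bracket] = (550/π) × 0.506205 = 88.62 W/m².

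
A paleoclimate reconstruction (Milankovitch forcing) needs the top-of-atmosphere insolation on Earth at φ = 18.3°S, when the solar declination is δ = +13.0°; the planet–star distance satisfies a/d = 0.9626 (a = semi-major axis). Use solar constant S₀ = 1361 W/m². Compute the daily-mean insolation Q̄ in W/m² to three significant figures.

cos H₀ = −tan(-18.3°) tan(+13.000°) = 0.0764, H₀ = 1.4944 rad.
Bracket: H₀ sin φ sin δ + cos φ cos δ sin H₀ = 1.4944×-0.31399×0.22495 + 0.94943×0.97437×0.99708 = -0.105553 + 0.922395 = 0.816842.
Inverse-square distance factor (a/d)² = 0.9626² = 0.926599.
Q̄ = (S₀/π) × 0.926599 × [bracket] = (1361/π) × 0.926599 × 0.816842 = 327.9 W/m².

Q̄ ≈ 328 W/m²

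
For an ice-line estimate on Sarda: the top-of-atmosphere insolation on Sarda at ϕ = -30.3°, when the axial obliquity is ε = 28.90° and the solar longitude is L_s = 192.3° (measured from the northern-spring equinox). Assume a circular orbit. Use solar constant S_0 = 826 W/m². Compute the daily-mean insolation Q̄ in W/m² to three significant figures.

Q̄ ≈ 248 W/m²

Solar declination: sin δ = sin ε · sin L_s = sin 28.90° × sin 192.3° = -0.10295, so δ = -5.909°.
cos h₀ = −tan(-30.3°) tan(-5.909°) = -0.0605, h₀ = 1.6313 rad.
Bracket: h₀ sin ϕ sin δ + cos ϕ cos δ sin h₀ = 1.6313×-0.50453×-0.10295 + 0.86340×0.99469×0.99817 = 0.084732 + 0.857244 = 0.941976.
Q̄ = (S_0/π) × [bracket] = (826/π) × 0.941976 = 247.7 W/m².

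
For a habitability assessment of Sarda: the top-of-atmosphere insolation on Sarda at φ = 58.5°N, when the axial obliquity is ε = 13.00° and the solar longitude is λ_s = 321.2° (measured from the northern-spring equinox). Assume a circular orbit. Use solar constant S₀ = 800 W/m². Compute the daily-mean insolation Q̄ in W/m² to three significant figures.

Q̄ ≈ 87.2 W/m²

Solar declination: sin δ = sin ε · sin λ_s = sin 13.00° × sin 321.2° = -0.14096, so δ = -8.103°.
cos H₀ = −tan(+58.5°) tan(-8.103°) = 0.2323, H₀ = 1.3363 rad.
Bracket: H₀ sin φ sin δ + cos φ cos δ sin H₀ = 1.3363×0.85264×-0.14096 + 0.52250×0.99002×0.97264 = -0.160607 + 0.503133 = 0.342526.
Q̄ = (S₀/π) × [bracket] = (800/π) × 0.342526 = 87.22 W/m².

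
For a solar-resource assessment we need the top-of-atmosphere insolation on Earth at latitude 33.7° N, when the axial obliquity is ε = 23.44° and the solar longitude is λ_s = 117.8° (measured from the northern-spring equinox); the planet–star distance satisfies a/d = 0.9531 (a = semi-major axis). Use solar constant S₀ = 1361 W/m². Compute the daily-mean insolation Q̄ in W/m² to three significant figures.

Q̄ ≈ 437 W/m²

Solar declination: sin δ = sin ε · sin λ_s = sin 23.44° × sin 117.8° = 0.35188, so δ = +20.602°.
cos H₀ = −tan(+33.7°) tan(+20.602°) = -0.2507, H₀ = 1.8242 rad.
Bracket: H₀ sin φ sin δ + cos φ cos δ sin H₀ = 1.8242×0.55484×0.35188 + 0.83195×0.93605×0.96806 = 0.356152 + 0.753874 = 1.110026.
Inverse-square distance factor (a/d)² = 0.9531² = 0.908400.
Q̄ = (S₀/π) × 0.908400 × [bracket] = (1361/π) × 0.908400 × 1.110026 = 436.8 W/m².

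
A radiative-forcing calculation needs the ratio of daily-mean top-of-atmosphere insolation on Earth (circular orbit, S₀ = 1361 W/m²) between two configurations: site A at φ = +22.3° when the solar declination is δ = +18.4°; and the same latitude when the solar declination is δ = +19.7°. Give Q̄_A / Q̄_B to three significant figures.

— Configuration A (φ=+22.3°):
cos H₀ = −tan(+22.3°) tan(+18.400°) = -0.1364, H₀ = 1.7077 rad.
Bracket: H₀ sin φ sin δ + cos φ cos δ sin H₀ = 1.7077×0.37946×0.31565 + 0.92521×0.94888×0.99065 = 0.204542 + 0.869705 = 1.074247.
Q̄ = (S₀/π) × [bracket] = (1361/π) × 1.074247 = 465.39 W/m².
— Configuration B (φ=+22.3°):
cos H₀ = −tan(+22.3°) tan(+19.700°) = -0.1468, H₀ = 1.7182 rad.
Bracket: H₀ sin φ sin δ + cos φ cos δ sin H₀ = 1.7182×0.37946×0.33710 + 0.92521×0.94147×0.98916 = 0.219785 + 0.861615 = 1.081400.
Q̄ = (S₀/π) × [bracket] = (1361/π) × 1.081400 = 468.48 W/m².
Ratio Q̄_A / Q̄_B = 465.39 / 468.48 = 0.9934.

Q̄_A / Q̄_B ≈ 0.993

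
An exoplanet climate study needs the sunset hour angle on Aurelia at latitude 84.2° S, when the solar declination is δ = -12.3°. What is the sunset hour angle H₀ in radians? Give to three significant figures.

H₀ = 3.14 rad

Sunrise equation: cos H₀ = −tan φ · tan δ = -2.1465 ≤ −1, so the host star never sets (polar day) and H₀ = π.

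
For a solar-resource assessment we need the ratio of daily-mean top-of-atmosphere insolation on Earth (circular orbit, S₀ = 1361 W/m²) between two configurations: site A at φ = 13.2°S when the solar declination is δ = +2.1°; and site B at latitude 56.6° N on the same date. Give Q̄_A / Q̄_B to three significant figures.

Q̄_A / Q̄_B ≈ 1.60

— Configuration A (φ=-13.2°):
cos H₀ = −tan(-13.2°) tan(+2.100°) = 0.0086, H₀ = 1.5622 rad.
Bracket: H₀ sin φ sin δ + cos φ cos δ sin H₀ = 1.5622×-0.22835×0.03664 + 0.97358×0.99933×0.99996 = -0.013071 + 0.972889 = 0.959818.
Q̄ = (S₀/π) × [bracket] = (1361/π) × 0.959818 = 415.81 W/m².
— Configuration B (φ=+56.6°):
cos H₀ = −tan(+56.6°) tan(+2.100°) = -0.0556, H₀ = 1.6264 rad.
Bracket: H₀ sin φ sin δ + cos φ cos δ sin H₀ = 1.6264×0.83485×0.03664 + 0.55048×0.99933×0.99845 = 0.049750 + 0.549259 = 0.599009.
Q̄ = (S₀/π) × [bracket] = (1361/π) × 0.599009 = 259.50 W/m².
Ratio Q̄_A / Q̄_B = 415.81 / 259.50 = 1.602.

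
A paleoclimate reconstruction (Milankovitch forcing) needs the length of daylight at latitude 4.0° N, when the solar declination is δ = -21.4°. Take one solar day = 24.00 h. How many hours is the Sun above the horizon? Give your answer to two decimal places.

11.79 h

cos H₀ = −tan φ · tan δ = −tan(+4.0°) × tan(-21.400°) = 0.0274, so H₀ = 1.5434 rad = 88.43°.
Daylight = 2H₀/(2π) × 24.00 h = (1.5434/π) × 24.00 = 11.79 h.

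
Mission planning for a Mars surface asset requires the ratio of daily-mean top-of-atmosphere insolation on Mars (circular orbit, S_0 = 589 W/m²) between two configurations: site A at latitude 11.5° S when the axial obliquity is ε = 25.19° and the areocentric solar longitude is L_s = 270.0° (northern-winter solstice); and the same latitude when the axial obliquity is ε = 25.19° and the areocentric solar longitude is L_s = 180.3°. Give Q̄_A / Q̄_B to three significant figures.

— Configuration A (ϕ=-11.5°):
sin δ = sin 25.19° × sin 270.0° = -0.42562, so δ = -25.190°.
cos h₀ = −tan(-11.5°) tan(-25.190°) = -0.0957, h₀ = 1.6666 rad.
Bracket: h₀ sin ϕ sin δ + cos ϕ cos δ sin h₀ = 1.6666×-0.19937×-0.42562 + 0.97992×0.90490×0.99541 = 0.141421 + 0.882660 = 1.024081.
Q̄ = (S_0/π) × [bracket] = (589/π) × 1.024081 = 192.00 W/m².
— Configuration B (ϕ=-11.5°):
sin δ = sin 25.19° × sin 180.3° = -0.00223, so δ = -0.128°.
cos h₀ = −tan(-11.5°) tan(-0.128°) = -0.0005, h₀ = 1.5712 rad.
Bracket: h₀ sin ϕ sin δ + cos ϕ cos δ sin h₀ = 1.5712×-0.19937×-0.00223 + 0.97992×1.00000×1.00000 = 0.000699 + 0.979920 = 0.980619.
Q̄ = (S_0/π) × [bracket] = (589/π) × 0.980619 = 183.85 W/m².
Ratio Q̄_A / Q̄_B = 192.00 / 183.85 = 1.044.

Q̄_A / Q̄_B ≈ 1.04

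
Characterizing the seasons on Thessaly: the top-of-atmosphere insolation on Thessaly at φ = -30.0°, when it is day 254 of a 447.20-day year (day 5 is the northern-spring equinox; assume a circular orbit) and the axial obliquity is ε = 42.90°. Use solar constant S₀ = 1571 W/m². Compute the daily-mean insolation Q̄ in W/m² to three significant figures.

Solar longitude: λ_s = 360° × (254 − 5)/447.20 = 200.447°.
sin δ = sin 42.90° × sin 200.447° = -0.23781, so δ = -13.757°.
cos H₀ = −tan(-30.0°) tan(-13.757°) = -0.1414, H₀ = 1.7126 rad.
Bracket: H₀ sin φ sin δ + cos φ cos δ sin H₀ = 1.7126×-0.50000×-0.23781 + 0.86603×0.97131×0.98996 = 0.203637 + 0.832738 = 1.036375.
Q̄ = (S₀/π) × [bracket] = (1571/π) × 1.036375 = 518.3 W/m².

Q̄ ≈ 518 W/m²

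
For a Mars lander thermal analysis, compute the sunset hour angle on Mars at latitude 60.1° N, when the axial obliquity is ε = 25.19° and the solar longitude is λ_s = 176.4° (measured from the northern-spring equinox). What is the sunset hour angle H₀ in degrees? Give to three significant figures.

Solar declination: sin δ = sin ε · sin λ_s = sin 25.19° × sin 176.4° = 0.02672, so δ = +1.531°.
cos H₀ = −tan φ · tan δ = −tan(+60.1°) × tan(+1.531°) = -0.0465, so H₀ = 1.6173 rad = 92.66°.

H₀ = 92.7°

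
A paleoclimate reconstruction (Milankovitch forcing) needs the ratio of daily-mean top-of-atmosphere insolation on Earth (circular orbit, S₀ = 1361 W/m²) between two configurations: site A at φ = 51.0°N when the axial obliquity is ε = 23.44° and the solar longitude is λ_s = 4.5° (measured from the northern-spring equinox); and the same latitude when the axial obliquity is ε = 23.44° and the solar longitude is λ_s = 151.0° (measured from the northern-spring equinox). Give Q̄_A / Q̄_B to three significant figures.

Q̄_A / Q̄_B ≈ 0.766

— Configuration A (φ=+51.0°):
Solar declination: sin δ = sin ε · sin λ_s = sin 23.44° × sin 4.5° = 0.03121, so δ = +1.788°.
cos H₀ = −tan(+51.0°) tan(+1.788°) = -0.0386, H₀ = 1.6094 rad.
Bracket: H₀ sin φ sin δ + cos φ cos δ sin H₀ = 1.6094×0.77715×0.03121 + 0.62932×0.99951×0.99926 = 0.039036 + 0.628546 = 0.667582.
Q̄ = (S₀/π) × [bracket] = (1361/π) × 0.667582 = 289.21 W/m².
— Configuration B (φ=+51.0°):
Solar declination: sin δ = sin ε · sin λ_s = sin 23.44° × sin 151.0° = 0.19285, so δ = +11.119°.
cos H₀ = −tan(+51.0°) tan(+11.119°) = -0.2427, H₀ = 1.8160 rad.
Bracket: H₀ sin φ sin δ + cos φ cos δ sin H₀ = 1.8160×0.77715×0.19285 + 0.62932×0.98123×0.97010 = 0.272170 + 0.599044 = 0.871214.
Q̄ = (S₀/π) × [bracket] = (1361/π) × 0.871214 = 377.43 W/m².
Ratio Q̄_A / Q̄_B = 289.21 / 377.43 = 0.7663.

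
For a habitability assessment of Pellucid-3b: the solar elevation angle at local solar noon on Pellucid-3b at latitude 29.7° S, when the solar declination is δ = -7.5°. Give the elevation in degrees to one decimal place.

67.8°

At local noon the hour angle is zero, so the zenith angle equals |φ − δ| = |-29.7° − (-7.500°)| = 22.200°.
Elevation = 90° − 22.200° = 67.8°.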